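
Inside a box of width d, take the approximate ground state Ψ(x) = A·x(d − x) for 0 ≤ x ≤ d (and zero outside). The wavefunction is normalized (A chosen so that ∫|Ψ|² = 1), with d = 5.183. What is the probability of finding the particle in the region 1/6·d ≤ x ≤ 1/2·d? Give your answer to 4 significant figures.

|Ψ|² is the probability density, so P = ∫_{1/6·d}^{1/2·d} |Ψ|² dx.
With A² fixed by ∫|Ψ|² = 1, i.e. A² = (d^5/30)^(−1), substitute and integrate.
Let u = x/d; then A² and the length scale cancel, so P = ∫_{1/6}^{1/2} u^2·(1 - u)^2 du ÷ ∫_{0}^{1} u^2·(1 - u)^2 du.
With ∫ u^2·(1 - u)^2 du = u^3·(6·u^2 - 15·u + 10)/30 + C, the region integral is ≈ 0.0154835 and the full one is 1/30.
This works out to P = 301/648.

P ≈ 0.4645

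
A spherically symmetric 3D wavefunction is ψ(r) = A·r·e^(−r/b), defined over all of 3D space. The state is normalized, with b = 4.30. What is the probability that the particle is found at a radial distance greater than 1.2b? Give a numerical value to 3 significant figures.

P ≈ 0.904

P = ∫ |ψ|² 4πr² dr over r > 1.2b.
A² is fixed by ∫₀^∞ 4πr²|ψ|² dr = 1, i.e. A² = (3·π·b^5)^(−1).
Substituting u = r/b, A², 4π and the length scale all cancel in the ratio: P = ∫_{1.2}^{∞} u^4·e^(-2·u) du / ∫_{0}^{∞} u^4·e^(-2·u) du.
With ∫ u^4·e^(-2·u) du = -(u^4/2 + u^3 + 3·u^2/2 + 3·u/2 + 3/4)·e^(-2·u) + C, the region integral is ≈ 0.67810 and the full one is 3/4.
The region integral divided by the full integral gives P = 0.9041.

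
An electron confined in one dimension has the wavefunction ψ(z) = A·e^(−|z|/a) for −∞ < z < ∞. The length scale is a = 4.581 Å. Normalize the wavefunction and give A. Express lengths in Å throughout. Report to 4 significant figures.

Require ∫ |ψ|² dz = 1 over the whole domain.
The integral (without the A² prefactor) comes out to a.
So A² = (a)^(−1).
Substituting a = 4.581 gives A² = 0.21829, so A = 0.46722.

A ≈ 0.4672 Å^(-1/2)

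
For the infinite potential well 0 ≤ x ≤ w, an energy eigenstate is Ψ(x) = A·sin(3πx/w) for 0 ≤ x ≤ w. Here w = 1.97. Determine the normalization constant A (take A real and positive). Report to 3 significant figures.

Normalization requires ∫|Ψ|² dx = 1, integrated from 0 to w.
∫|Ψ|² dx = A²·(w/2).
So A² = (w/2)^(−1).
Substituting w = 1.97 gives A² = 1.015, so A = 1.008.

A ≈ 1.01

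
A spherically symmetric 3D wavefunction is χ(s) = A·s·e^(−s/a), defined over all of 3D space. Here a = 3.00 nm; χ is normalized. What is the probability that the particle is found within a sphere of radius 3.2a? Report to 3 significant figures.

P ≈ 0.765

P = ∫ |χ|² 4πs² ds over s ≤ 3.2a.
A² is fixed by ∫₀^∞ 4πs²|χ|² ds = 1, i.e. A² = (3·π·a^5)^(−1).
In terms of u = s/a (A², 4π and the length scale all cancel between numerator and denominator), P = [∫_{0}^{3.2} u^4·e^(-2·u) du] / [∫_{0}^{∞} u^4·e^(-2·u) du].
With ∫ u^4·e^(-2·u) du = -(u^4/2 + u^3 + 3·u^2/2 + 3·u/2 + 3/4)·e^(-2·u) + C, the region integral is ≈ 0.57370 and the full one is 3/4.
Taking the ratio yields P = 0.7649.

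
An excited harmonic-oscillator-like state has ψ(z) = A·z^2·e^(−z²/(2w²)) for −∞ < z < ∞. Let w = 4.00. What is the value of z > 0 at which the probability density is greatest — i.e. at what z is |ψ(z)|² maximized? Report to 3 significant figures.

The maximum of |ψ(z)|² occurs where its derivative vanishes.
This gives z = √(2)·w.
With w = 4.00, the value of z > 0 at which the probability density is greatest is 5.657.

z ≈ 5.66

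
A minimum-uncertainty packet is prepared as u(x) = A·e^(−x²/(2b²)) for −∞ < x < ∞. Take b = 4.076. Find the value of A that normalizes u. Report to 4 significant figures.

Require ∫ |u|² dx = 1 over the whole domain.
Differentiating ∫e^(−αx²) dx = √(π/α) under α to get the higher moments, carrying out the integral gives A² · √(π)·b.
Hence A² = 1/[√(π)·b].
With b = 4.076: A² = 0.13842 and A = 0.37204.

A ≈ 0.3720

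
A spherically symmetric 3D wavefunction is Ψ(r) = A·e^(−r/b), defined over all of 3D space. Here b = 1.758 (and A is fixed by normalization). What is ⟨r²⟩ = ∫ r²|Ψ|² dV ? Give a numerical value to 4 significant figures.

⟨r²⟩ = ∫ r^2 |Ψ|² 4πr² dr over the full domain.
Evaluating both integrals, ⟨r²⟩ = 3·b^2.
With b = 1.758, ⟨r^2⟩ = 9.2717.

⟨r^2⟩ ≈ 9.272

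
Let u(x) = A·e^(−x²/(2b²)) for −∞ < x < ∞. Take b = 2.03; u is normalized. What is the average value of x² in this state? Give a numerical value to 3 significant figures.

⟨x²⟩ = ∫ x^2 |u|² dx over the full domain.
Evaluating both integrals, ⟨x²⟩ = b^2/2.
With b = 2.03, ⟨x^2⟩ = 2.060.

⟨x^2⟩ ≈ 2.06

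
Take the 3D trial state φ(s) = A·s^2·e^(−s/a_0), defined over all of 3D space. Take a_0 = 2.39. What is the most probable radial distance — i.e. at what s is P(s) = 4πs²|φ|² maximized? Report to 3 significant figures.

Set d/ds [P(s) = 4πs²|φ|²] = 0 and solve for s > 0.
Solving yields s = 3·a_0.
With a_0 = 2.39, the most probable radial distance is 7.170.

s ≈ 7.17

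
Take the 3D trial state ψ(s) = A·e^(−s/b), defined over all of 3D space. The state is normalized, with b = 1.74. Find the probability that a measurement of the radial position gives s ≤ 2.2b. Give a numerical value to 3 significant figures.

P ≈ 0.815

With dV = 4πs²ds, the probability is ∫|ψ|² dV over s ≤ 2.2b.
A² is fixed by ∫₀^∞ 4πs²|ψ|² ds = 1, i.e. A² = (π·b^3)^(−1).
Substituting u = s/b, A², 4π and the length scale all cancel in the ratio: P = ∫_{0}^{2.2} u^2·e^(-2·u) du / ∫_{0}^{∞} u^2·e^(-2·u) du.
Using ∫ u^2·e^(-2·u) du = -(2·u^2 + 2·u + 1)·e^(-2·u)/4, the numerator is 1/4 - 377·e^(-22/5)/100 and the denominator is 1/4.
Taking the ratio yields P = 0.8149.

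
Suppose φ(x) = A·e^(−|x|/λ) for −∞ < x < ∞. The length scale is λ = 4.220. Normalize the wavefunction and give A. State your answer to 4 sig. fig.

The normalization condition is ∫|φ|² dx = 1 from −∞ to ∞.
Recall ∫₀^∞ x^m e^(−x/β) dx = m!·β^(m+1), carrying out the integral gives A² · λ.
So A² = (λ)^(−1).
Plugging in λ = 4.220 yields A = 0.48679.

A ≈ 0.4868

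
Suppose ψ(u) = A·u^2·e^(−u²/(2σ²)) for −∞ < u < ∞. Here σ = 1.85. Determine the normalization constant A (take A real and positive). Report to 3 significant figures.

A ≈ 0.186

The normalization condition is ∫|ψ|² du = 1 from −∞ to ∞.
Differentiating ∫e^(−αu²) du = √(π/α) under α to get the higher moments, ∫|ψ|² du = A²·(3·√(π)·σ^5/4).
Setting this equal to 1 gives A² = 1/(3·√(π)·σ^5/4).
Substituting σ = 1.85 gives A² = 0.03471, so A = 0.1863.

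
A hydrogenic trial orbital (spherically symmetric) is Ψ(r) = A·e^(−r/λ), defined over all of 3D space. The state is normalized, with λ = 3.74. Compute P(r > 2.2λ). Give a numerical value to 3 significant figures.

P ≈ 0.185

With dV = 4πr²dr, the probability is ∫|Ψ|² dV over r > 2.2λ.
Normalization gives A² = 1/(π·λ^3).
In terms of u = r/λ (A², 4π and the length scale all cancel between numerator and denominator), P = [∫_{2.2}^{∞} u^2·e^(-2·u) du] / [∫_{0}^{∞} u^2·e^(-2·u) du].
With ∫ u^2·e^(-2·u) du = -(2·u^2 + 2·u + 1)·e^(-2·u)/4 + C, the region integral is 377·e^(-22/5)/100 and the full one is 1/4.
This evaluates to P = 0.1851.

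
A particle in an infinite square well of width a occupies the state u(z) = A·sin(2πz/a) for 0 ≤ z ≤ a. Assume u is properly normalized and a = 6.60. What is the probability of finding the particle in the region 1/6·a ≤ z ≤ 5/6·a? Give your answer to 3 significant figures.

|u|² is the probability density, so P = ∫_{1/6·a}^{5/6·a} |u|² dz.
The normalization integral ∫|u|²dz over the whole domain equals a/2·A², and A² cancels in the ratio.
Let t = z/a; then A² and the length scale cancel, so P = ∫_{1/6}^{5/6} sin(2·π·t)^2 dt ÷ ∫_{0}^{1} sin(2·π·t)^2 dt.
An antiderivative of sin(2·π·t)^2 is t/2 - sin(4·π·t)/(8·π); evaluating from 1/6 to 5/6 gives √(3)/(8·π) + 1/3, while the full integral is 1/2.
Taking the ratio, P = √(3)/(4·π) + 2/3.

P ≈ 0.804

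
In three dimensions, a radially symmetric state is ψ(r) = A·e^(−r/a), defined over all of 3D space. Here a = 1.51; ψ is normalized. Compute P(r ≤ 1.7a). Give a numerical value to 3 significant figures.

P = ∫ |ψ|² 4πr² dr over r ≤ 1.7a.
The full normalization integral is A²·[π·a^3] = 1, fixing A².
Let u = r/a; then A², 4π and the length scale all cancel, so P = ∫_{0}^{1.7} u^2·e^(-2·u) du ÷ ∫_{0}^{∞} u^2·e^(-2·u) du.
With ∫ u^2·e^(-2·u) du = -(2·u^2 + 2·u + 1)·e^(-2·u)/4 + C, the region integral is 1/4 - 509·e^(-17/5)/200 and the full one is 1/4.
The region integral divided by the full integral gives P = 0.6603.

P ≈ 0.660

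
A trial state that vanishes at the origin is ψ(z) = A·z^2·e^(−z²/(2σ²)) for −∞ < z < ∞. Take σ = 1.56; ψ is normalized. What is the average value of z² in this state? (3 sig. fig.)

⟨z^2⟩ ≈ 6.08

The expectation value is the |ψ|²-weighted average of z^2: ∫ z^2|ψ|² dz.
Since the A² factors cancel between numerator and denominator, ⟨z²⟩ = 5·σ^2/2.
With σ = 1.56, ⟨z^2⟩ = 6.084.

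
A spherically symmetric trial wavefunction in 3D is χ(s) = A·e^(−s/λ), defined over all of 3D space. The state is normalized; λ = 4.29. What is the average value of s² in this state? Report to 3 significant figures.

⟨s²⟩ = ∫ s^2 |χ|² 4πs² ds over the full domain.
Recall ∫₀^∞ s^m e^(−s/β) ds = m!·β^(m+1), the ratio of the moment integral to the normalization integral gives ⟨s²⟩ = 3·λ^2.
Putting λ = 4.29 gives 55.21.

⟨s^2⟩ ≈ 55.2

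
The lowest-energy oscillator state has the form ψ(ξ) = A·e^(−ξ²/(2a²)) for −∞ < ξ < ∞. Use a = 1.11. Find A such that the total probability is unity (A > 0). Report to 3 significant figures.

Normalization requires ∫|ψ|² dξ = 1, integrated from −∞ to ∞.
Differentiating ∫e^(−αξ²) dξ = √(π/α) under α to get the higher moments, ∫|ψ|² dξ = A²·(√(π)·a).
Hence A² = 1/[√(π)·a].
With a = 1.11: A² = 0.5083 and A = 0.7129.

A ≈ 0.713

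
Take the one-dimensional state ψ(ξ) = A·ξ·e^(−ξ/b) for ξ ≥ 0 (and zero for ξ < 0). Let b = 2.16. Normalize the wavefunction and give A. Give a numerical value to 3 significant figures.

A ≈ 0.630

We need A² ∫|f|² dξ = 1, taking the integral from 0 to ∞.
With ψ = A·ξ·e^(−ξ/b), the integral evaluates to A²·[b^3/4].
Hence A² = 1/[b^3/4].
Substituting b = 2.16 gives A² = 0.3969, so A = 0.6300.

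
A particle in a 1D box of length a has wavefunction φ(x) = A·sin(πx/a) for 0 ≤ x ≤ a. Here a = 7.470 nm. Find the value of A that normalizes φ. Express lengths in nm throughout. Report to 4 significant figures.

A ≈ 0.5174 nm^(-1/2)

The normalization condition is ∫|φ|² dx = 1 from 0 to a.
With ∫₀^a sin²(nπx/a) dx = a/2, carrying out the integral gives A² · a/2.
So A² = (a/2)^(−1).
Substituting a = 7.470 gives A² = 0.26774, so A = 0.51743.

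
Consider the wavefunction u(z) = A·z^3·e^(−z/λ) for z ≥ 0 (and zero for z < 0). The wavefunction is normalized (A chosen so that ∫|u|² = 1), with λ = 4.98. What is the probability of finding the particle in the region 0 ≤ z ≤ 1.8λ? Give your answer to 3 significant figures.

|u|² is the probability density, so P = ∫_{0}^{1.8λ} |u|² dz.
With A² fixed by ∫|u|² = 1, i.e. A² = (45·λ^7/8)^(−1), substitute and integrate.
Let t = z/λ; then A² and the length scale cancel, so P = ∫_{0}^{1.8} t^6·e^(-2·t) dt ÷ ∫_{0}^{∞} t^6·e^(-2·t) dt.
An antiderivative of t^6·e^(-2·t) is -(4·t^6 + 12·t^5 + 30·t^4 + 60·t^3 + 90·t^2 + 90·t + 45)·e^(-2·t)/8; evaluating from 0 to 1.8 gives ≈ 0.41216, while the full integral is 45/8.
The result is P = 0.07327.

P ≈ 0.0733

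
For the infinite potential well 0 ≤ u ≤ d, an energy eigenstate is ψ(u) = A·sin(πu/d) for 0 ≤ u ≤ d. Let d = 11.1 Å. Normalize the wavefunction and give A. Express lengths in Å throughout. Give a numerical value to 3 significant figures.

A ≈ 0.424 Å^(-1/2)

Require ∫ |ψ|² du = 1 over the whole domain.
With ψ = A·sin(πu/d), the integral evaluates to A²·[d/2].
Setting this equal to 1 gives A² = 1/(d/2).
With d = 11.1: A² = 0.1802 and A = 0.4245.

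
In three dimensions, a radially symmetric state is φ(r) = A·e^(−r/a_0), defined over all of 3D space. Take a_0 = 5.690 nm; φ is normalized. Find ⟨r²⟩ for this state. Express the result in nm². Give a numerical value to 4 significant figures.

⟨r^2⟩ ≈ 97.13 nm^2

The expectation value is the |φ|²-weighted average of r^2: ∫ r^2|φ|² 4πr² dr.
With ∫₀^∞ r^4 e^(−αr) dr = 4!/α^5, evaluating both integrals, ⟨r²⟩ = 3·a_0^2.
With a_0 = 5.690, ⟨r^2⟩ = 97.128.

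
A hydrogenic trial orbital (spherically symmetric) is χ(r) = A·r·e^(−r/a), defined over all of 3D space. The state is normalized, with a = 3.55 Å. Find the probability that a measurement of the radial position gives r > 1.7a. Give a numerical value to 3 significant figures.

P ≈ 0.744

Integrate the radial probability density 4πr²|χ|² over r > 1.7a.
A² is fixed by ∫₀^∞ 4πr²|χ|² dr = 1, i.e. A² = (3·π·a^5)^(−1).
In terms of u = r/a (A², 4π and the length scale all cancel between numerator and denominator), P = [∫_{1.7}^{∞} u^4·e^(-2·u) du] / [∫_{0}^{∞} u^4·e^(-2·u) du].
With ∫ u^4·e^(-2·u) du = -(u^4/2 + u^3 + 3·u^2/2 + 3·u/2 + 3/4)·e^(-2·u) + C, the region integral is ≈ 0.55814 and the full one is 3/4.
Taking the ratio yields P = 0.7442.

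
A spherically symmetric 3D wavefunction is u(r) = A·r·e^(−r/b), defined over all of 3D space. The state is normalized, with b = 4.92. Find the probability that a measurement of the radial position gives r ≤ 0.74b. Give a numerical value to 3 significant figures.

With dV = 4πr²dr, the probability is ∫|u|² dV over r ≤ 0.74b.
The full normalization integral is A²·[3·π·b^5] = 1, fixing A².
In terms of t = r/b (A², 4π and the length scale all cancel between numerator and denominator), P = [∫_{0}^{0.74} t^4·e^(-2·t) dt] / [∫_{0}^{∞} t^4·e^(-2·t) dt].
Using ∫ t^4·e^(-2·t) dt = -(t^4/2 + t^3 + 3·t^2/2 + 3·t/2 + 3/4)·e^(-2·t), the numerator is ≈ 0.013238 and the denominator is 3/4.
The region integral divided by the full integral gives P = 0.01765.

P ≈ 0.0177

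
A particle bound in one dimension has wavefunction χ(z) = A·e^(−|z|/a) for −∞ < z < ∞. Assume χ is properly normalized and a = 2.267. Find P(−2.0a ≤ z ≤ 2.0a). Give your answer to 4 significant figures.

|χ|² is the probability density, so P = ∫_{−2.0a}^{2.0a} |χ|² dz.
The normalization integral ∫|χ|²dz over the whole domain equals a·A², and A² cancels in the ratio.
By symmetry take twice the z ≥ 0 contribution in numerator and denominator; the 2's cancel. In terms of u = z/a (A² and the length scale cancel between numerator and denominator), P = [∫_{0}^{2.0} e^(-2·u) du] / [∫_{0}^{∞} e^(-2·u) du].
Using ∫ e^(-2·u) du = -e^(-2·u)/2, the numerator is 1/2 - e^(-4)/2 and the denominator is 1/2.
The result is P = 0.98168.

P ≈ 0.9817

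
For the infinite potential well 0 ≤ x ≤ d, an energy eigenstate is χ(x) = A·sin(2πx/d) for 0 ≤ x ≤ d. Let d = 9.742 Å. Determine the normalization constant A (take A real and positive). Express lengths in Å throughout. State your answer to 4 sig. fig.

Normalization requires ∫|χ|² dx = 1, integrated from 0 to d.
With ∫₀^d sin²(nπx/d) dx = d/2, the integral (without the A² prefactor) comes out to d/2.
Substituting d = 9.742 gives A² = 0.20530, so A = 0.45310.

A ≈ 0.4531 Å^(-1/2)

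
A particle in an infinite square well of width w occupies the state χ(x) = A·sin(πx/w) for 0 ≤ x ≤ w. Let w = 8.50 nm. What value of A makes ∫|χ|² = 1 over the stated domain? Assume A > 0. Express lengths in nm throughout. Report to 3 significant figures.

The normalization condition is ∫|χ|² dx = 1 from 0 to w.
Carrying out the integral gives A² · w/2.
Setting this equal to 1 gives A² = 1/(w/2).
Plugging in w = 8.50 yields A = 0.4851.

A ≈ 0.485 nm^(-1/2)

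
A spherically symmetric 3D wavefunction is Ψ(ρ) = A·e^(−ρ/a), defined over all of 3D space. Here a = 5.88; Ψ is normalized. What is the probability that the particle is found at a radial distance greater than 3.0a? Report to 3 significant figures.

P ≈ 0.0620

P = ∫ |Ψ|² 4πρ² dρ over ρ > 3.0a.
Normalization gives A² = 1/(π·a^3).
Let u = ρ/a; then A², 4π and the length scale all cancel, so P = ∫_{3.0}^{∞} u^2·e^(-2·u) du ÷ ∫_{0}^{∞} u^2·e^(-2·u) du.
Using ∫ u^2·e^(-2·u) du = -(2·u^2 + 2·u + 1)·e^(-2·u)/4, the numerator is 25·e^(-6)/4 and the denominator is 1/4.
This evaluates to P = 0.06197.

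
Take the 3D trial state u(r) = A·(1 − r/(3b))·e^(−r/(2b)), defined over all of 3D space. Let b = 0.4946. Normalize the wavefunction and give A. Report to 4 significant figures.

A ≈ 0.9933

We need A² ∫|f|² 4πr² dr = 1, taking the integral from 0 to ∞.
With u = A·(1 − r/(3b))·e^(−r/(2b)), the integral evaluates to A²·[8·π·b^3/3].
With b = 0.4946: A² = 0.98655 and A = 0.99325.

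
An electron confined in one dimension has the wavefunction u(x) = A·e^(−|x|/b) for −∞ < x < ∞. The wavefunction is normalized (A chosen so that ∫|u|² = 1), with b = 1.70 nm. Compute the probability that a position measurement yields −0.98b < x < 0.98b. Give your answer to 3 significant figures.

|u|² is the probability density, so P = ∫_{−0.98b}^{0.98b} |u|² dx.
The normalization integral ∫|u|²dx over the whole domain equals b·A², and A² cancels in the ratio.
Both integrals are even about x = 0, so only the x ≥ 0 halves are needed (the factors of 2 cancel). Substituting t = x/b, A² and the length scale cancel in the ratio: P = ∫_{0}^{0.98} e^(-2·t) dt / ∫_{0}^{∞} e^(-2·t) dt.
An antiderivative of e^(-2·t) is -e^(-2·t)/2; evaluating from 0 to 0.98 gives 1/2 - e^(-49/25)/2, while the full integral is 1/2.
Taking the ratio, P = 0.8591.

P ≈ 0.859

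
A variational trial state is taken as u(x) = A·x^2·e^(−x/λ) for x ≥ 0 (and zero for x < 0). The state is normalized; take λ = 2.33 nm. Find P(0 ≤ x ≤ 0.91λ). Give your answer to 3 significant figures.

P = ∫_{0}^{0.91λ} |u(x)|² dx.
With A² fixed by ∫|u|² = 1, i.e. A² = (3·λ^5/4)^(−1), substitute and integrate.
Let t = x/λ; then A² and the length scale cancel, so P = ∫_{0}^{0.91} t^4·e^(-2·t) dt ÷ ∫_{0}^{∞} t^4·e^(-2·t) dt.
An antiderivative of t^4·e^(-2·t) is -(t^4/2 + t^3 + 3·t^2/2 + 3·t/2 + 3/4)·e^(-2·t); evaluating from 0 to 0.91 gives ≈ 0.028403, while the full integral is 3/4.
The result is P = 0.03787.

P ≈ 0.0379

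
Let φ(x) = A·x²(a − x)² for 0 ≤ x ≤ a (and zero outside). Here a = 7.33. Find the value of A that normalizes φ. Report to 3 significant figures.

The normalization condition is ∫|φ|² dx = 1 from 0 to a.
With φ = A·x²(a − x)², the integral evaluates to A²·[a^9/630].
With a = 7.33: A² = 0.00001031 and A = 0.003211.

A ≈ 0.00321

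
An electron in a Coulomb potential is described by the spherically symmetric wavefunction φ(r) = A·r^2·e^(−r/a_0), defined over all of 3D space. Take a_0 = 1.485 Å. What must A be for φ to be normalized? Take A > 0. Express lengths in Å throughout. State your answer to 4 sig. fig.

A ≈ 0.02981 Å^(-7/2)

We need A² ∫|f|² 4πr² dr = 1, taking the integral from 0 to ∞.
In 3D with spherical symmetry the volume element is 4πr² dr.
∫|φ|² 4πr² dr = A²·(45·π·a_0^7/2).
Setting this equal to 1 gives A² = 1/(45·π·a_0^7/2).
Plugging in a_0 = 1.485 yields A = 0.029805.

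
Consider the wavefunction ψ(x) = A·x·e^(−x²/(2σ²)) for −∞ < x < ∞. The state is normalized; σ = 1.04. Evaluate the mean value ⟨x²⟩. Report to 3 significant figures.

⟨x²⟩ = ∫ x^2 |ψ|² dx over the full domain.
Differentiating ∫e^(−αx²) dx = √(π/α) under α to get the higher moments, evaluating both integrals, ⟨x²⟩ = 3·σ^2/2.
Putting σ = 1.04 gives 1.622.

⟨x^2⟩ ≈ 1.62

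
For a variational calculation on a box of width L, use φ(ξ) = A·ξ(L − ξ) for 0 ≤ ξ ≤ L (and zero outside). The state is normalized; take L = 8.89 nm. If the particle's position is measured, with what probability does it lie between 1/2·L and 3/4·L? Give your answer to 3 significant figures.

P = ∫_{1/2·L}^{3/4·L} |φ(ξ)|² dξ.
The normalization integral ∫|φ|²dξ over the whole domain equals L^5/30·A², and A² cancels in the ratio.
In terms of u = ξ/L (A² and the length scale cancel between numerator and denominator), P = [∫_{1/2}^{3/4} u^2·(1 - u)^2 du] / [∫_{0}^{1} u^2·(1 - u)^2 du].
Using ∫ u^2·(1 - u)^2 du = u^3·(6·u^2 - 15·u + 10)/30, the numerator is ≈ 0.013216 and the denominator is 1/30.
Taking the ratio, P = 203/512.

P ≈ 0.396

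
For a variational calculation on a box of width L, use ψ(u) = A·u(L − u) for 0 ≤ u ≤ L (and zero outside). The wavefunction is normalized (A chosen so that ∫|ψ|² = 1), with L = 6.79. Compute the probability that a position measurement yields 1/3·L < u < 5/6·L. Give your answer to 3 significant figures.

P ≈ 0.755

P = ∫_{1/3·L}^{5/6·L} |ψ(u)|² du.
With A² fixed by ∫|ψ|² = 1, i.e. A² = (L^5/30)^(−1), substitute and integrate.
In terms of t = u/L (A² and the length scale cancel between numerator and denominator), P = [∫_{1/3}^{5/6} t^2·(1 - t)^2 dt] / [∫_{0}^{1} t^2·(1 - t)^2 dt].
Using ∫ t^2·(1 - t)^2 dt = t^3·(6·t^2 - 15·t + 10)/30, the numerator is 163/6480 and the denominator is 1/30.
Taking the ratio, P = 163/216.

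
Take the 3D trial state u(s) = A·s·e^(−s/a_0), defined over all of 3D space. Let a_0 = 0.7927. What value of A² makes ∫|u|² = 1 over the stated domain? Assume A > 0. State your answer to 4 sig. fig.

A^2 ≈ 0.3390

Require ∫ |u|² 4πs² ds = 1 over the whole domain.
(Spherical symmetry: dV = 4πs² ds.)
Recall ∫₀^∞ s^m e^(−s/β) ds = m!·β^(m+1), with u = A·s·e^(−s/a_0), the integral evaluates to A²·[3·π·a_0^5].
So A² = (3·π·a_0^5)^(−1).
Plugging in a_0 = 0.7927 yields A = 0.58223.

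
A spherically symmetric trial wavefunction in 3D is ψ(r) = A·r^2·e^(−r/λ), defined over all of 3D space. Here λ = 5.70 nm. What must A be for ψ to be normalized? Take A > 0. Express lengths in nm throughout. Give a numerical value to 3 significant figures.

A ≈ 0.000269 nm^(-7/2)

Normalization requires ∫|ψ|² 4πr² dr = 1, integrated from 0 to ∞.
The angular integral contributes 4π, leaving ∫₀^∞ r²|ψ|² dr.
The integral (without the A² prefactor) comes out to 45·π·λ^7/2.
So A² = (45·π·λ^7/2)^(−1).
With λ = 5.70: A² = 7.237E-8 and A = 0.0002690.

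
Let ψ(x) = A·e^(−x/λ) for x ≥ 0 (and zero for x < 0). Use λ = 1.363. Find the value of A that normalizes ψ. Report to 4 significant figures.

We need A² ∫|f|² dx = 1, taking the integral from 0 to ∞.
Recall ∫₀^∞ x^m e^(−x/β) dx = m!·β^(m+1), the integral (without the A² prefactor) comes out to λ/2.
Plugging in λ = 1.363 yields A = 1.2113.

A ≈ 1.211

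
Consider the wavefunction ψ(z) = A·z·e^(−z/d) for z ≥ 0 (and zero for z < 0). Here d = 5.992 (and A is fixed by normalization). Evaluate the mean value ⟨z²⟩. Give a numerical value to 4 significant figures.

⟨z^2⟩ ≈ 107.7

The expectation value is the |ψ|²-weighted average of z^2: ∫ z^2|ψ|² dz.
Using ∫₀^∞ zⁿ e^(−αz) dz = n!/αⁿ⁺¹, the ratio of the moment integral to the normalization integral gives ⟨z²⟩ = 3·d^2.
Putting d = 5.992 gives 107.71.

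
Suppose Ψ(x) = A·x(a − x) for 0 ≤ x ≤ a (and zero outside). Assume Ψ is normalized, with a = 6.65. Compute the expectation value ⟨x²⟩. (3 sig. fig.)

⟨x²⟩ = ∫ x^2 |Ψ|² dx over the full domain.
Expanding the polynomial and integrating term by term, evaluating both integrals, ⟨x²⟩ = 2·a^2/7.
With a = 6.65, ⟨x^2⟩ = 12.64.

⟨x^2⟩ ≈ 12.6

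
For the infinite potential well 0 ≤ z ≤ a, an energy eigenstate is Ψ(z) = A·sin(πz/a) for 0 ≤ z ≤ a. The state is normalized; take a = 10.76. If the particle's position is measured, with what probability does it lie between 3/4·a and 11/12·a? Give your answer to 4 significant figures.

P ≈ 0.08709

|Ψ|² is the probability density, so P = ∫_{3/4·a}^{11/12·a} |Ψ|² dz.
Since A² = 1/(a/2), this is the region integral divided by the full normalization integral.
Let u = z/a; then A² and the length scale cancel, so P = ∫_{3/4}^{11/12} sin(π·u)^2 du ÷ ∫_{0}^{1} sin(π·u)^2 du.
With ∫ sin(π·u)^2 du = u/2 - sin(2·π·u)/(4·π) + C, the region integral is 1/12 - 1/(8·π) and the full one is 1/2.
This works out to P = (-3 + 2·π)/(12·π).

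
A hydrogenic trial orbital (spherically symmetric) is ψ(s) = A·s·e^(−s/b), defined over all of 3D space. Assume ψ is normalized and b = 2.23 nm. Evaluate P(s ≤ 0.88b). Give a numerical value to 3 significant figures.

Integrate the radial probability density 4πs²|ψ|² over s ≤ 0.88b.
The full normalization integral is A²·[3·π·b^5] = 1, fixing A².
In terms of u = s/b (A², 4π and the length scale all cancel between numerator and denominator), P = [∫_{0}^{0.88} u^4·e^(-2·u) du] / [∫_{0}^{∞} u^4·e^(-2·u) du].
Using ∫ u^4·e^(-2·u) du = -(u^4/2 + u^3 + 3·u^2/2 + 3·u/2 + 3/4)·e^(-2·u), the numerator is ≈ 0.025189 and the denominator is 3/4.
The region integral divided by the full integral gives P = 0.03359.

P ≈ 0.0336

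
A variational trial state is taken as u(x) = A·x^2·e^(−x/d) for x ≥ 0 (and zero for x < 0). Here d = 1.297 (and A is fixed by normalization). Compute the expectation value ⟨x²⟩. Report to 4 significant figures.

The expectation value is the |u|²-weighted average of x^2: ∫ x^2|u|² dx.
With ∫₀^∞ x^6 e^(−αx) dx = 6!/α^7, the ratio of the moment integral to the normalization integral gives ⟨x²⟩ = 15·d^2/2.
With d = 1.297, ⟨x^2⟩ = 12.617.

⟨x^2⟩ ≈ 12.62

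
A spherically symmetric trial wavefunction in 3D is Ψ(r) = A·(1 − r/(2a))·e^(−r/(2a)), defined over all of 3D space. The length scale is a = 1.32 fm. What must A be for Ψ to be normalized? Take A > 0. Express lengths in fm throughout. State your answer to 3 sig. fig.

The normalization condition is ∫|Ψ|² 4πr² dr = 1 from 0 to ∞.
(Spherical symmetry: dV = 4πr² dr.)
Using ∫₀^∞ rⁿ e^(−αr) dr = n!/αⁿ⁺¹, with Ψ = A·(1 − r/(2a))·e^(−r/(2a)), the integral evaluates to A²·[8·π·a^3].
So A² = (8·π·a^3)^(−1).
With a = 1.32: A² = 0.01730 and A = 0.1315.

A ≈ 0.132 fm^(-3/2)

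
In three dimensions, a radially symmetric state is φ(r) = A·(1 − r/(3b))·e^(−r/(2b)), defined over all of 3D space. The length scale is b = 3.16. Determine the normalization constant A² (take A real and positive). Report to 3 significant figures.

A^2 ≈ 0.00378

The normalization condition is ∫|φ|² 4πr² dr = 1 from 0 to ∞.
With ∫₀^∞ r^4 e^(−αr) dr = 4!/α^5, the integral (without the A² prefactor) comes out to 8·π·b^3/3.
With b = 3.16: A² = 0.003783 and A = 0.06150.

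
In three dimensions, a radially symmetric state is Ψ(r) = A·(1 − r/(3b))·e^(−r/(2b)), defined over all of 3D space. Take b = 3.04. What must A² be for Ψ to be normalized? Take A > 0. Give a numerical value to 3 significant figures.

We need A² ∫|f|² 4πr² dr = 1, taking the integral from 0 to ∞.
In 3D with spherical symmetry the volume element is 4πr² dr.
The integral (without the A² prefactor) comes out to 8·π·b^3/3.
So A² = (8·π·b^3/3)^(−1).
With b = 3.04: A² = 0.004249 and A = 0.06518.

A^2 ≈ 0.00425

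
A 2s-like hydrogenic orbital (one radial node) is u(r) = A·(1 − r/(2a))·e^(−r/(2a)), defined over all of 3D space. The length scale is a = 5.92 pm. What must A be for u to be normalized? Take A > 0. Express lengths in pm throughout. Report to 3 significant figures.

Require ∫ |u|² 4πr² dr = 1 over the whole domain.
(Spherical symmetry: dV = 4πr² dr.)
With ∫₀^∞ r^4 e^(−αr) dr = 4!/α^5, ∫|u|² 4πr² dr = A²·(8·π·a^3).
Setting this equal to 1 gives A² = 1/(8·π·a^3).
Plugging in a = 5.92 yields A = 0.01385.

A ≈ 0.0138 pm^(-3/2)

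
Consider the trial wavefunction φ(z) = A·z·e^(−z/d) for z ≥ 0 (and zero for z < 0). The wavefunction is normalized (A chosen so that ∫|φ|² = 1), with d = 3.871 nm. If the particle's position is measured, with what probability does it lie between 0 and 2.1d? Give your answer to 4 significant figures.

P ≈ 0.7898

P = ∫_{0}^{2.1d} |φ(z)|² dz.
With A² fixed by ∫|φ|² = 1, i.e. A² = (d^3/4)^(−1), substitute and integrate.
Substituting u = z/d, A² and the length scale cancel in the ratio: P = ∫_{0}^{2.1} u^2·e^(-2·u) du / ∫_{0}^{∞} u^2·e^(-2·u) du.
An antiderivative of u^2·e^(-2·u) is -(2·u^2 + 2·u + 1)·e^(-2·u)/4; evaluating from 0 to 2.1 gives 1/4 - 701·e^(-21/5)/200, while the full integral is 1/4.
This works out to P = 0.78976.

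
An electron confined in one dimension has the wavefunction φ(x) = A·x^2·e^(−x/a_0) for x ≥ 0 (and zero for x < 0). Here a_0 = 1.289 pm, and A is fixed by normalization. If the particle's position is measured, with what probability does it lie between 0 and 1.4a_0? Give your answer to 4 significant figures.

|φ|² is the probability density, so P = ∫_{0}^{1.4a_0} |φ|² dx.
With A² fixed by ∫|φ|² = 1, i.e. A² = (3·a_0^5/4)^(−1), substitute and integrate.
Let u = x/a_0; then A² and the length scale cancel, so P = ∫_{0}^{1.4} u^4·e^(-2·u) du ÷ ∫_{0}^{∞} u^4·e^(-2·u) du.
An antiderivative of u^4·e^(-2·u) is -(u^4/2 + u^3 + 3·u^2/2 + 3·u/2 + 3/4)·e^(-2·u); evaluating from 0 to 1.4 gives ≈ 0.114243, while the full integral is 3/4.
Evaluating gives P = 0.15232.

P ≈ 0.1523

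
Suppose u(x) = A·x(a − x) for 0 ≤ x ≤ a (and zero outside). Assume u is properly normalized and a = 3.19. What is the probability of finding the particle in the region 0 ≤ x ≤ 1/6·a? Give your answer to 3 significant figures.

P ≈ 0.0355

The probability is P = ∫ |u|² dx over [0, 1/6·a].
The normalization integral ∫|u|²dx over the whole domain equals a^5/30·A², and A² cancels in the ratio.
In terms of t = x/a (A² and the length scale cancel between numerator and denominator), P = [∫_{0}^{1/6} t^2·(1 - t)^2 dt] / [∫_{0}^{1} t^2·(1 - t)^2 dt].
With ∫ t^2·(1 - t)^2 dt = t^3·(6·t^2 - 15·t + 10)/30 + C, the region integral is ≈ 0.0011831 and the full one is 1/30.
Evaluating gives P = 23/648.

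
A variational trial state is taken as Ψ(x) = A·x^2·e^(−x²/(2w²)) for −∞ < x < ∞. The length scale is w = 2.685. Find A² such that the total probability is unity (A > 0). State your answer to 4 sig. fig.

A^2 ≈ 0.005391

Require ∫ |Ψ|² dx = 1 over the whole domain.
Differentiating ∫e^(−αx²) dx = √(π/α) under α to get the higher moments, with Ψ = A·x^2·e^(−x²/(2w²)), the integral evaluates to A²·[3·√(π)·w^5/4].
Hence A² = 1/[3·√(π)·w^5/4].
Substituting w = 2.685 gives A² = 0.0053907, so A = 0.073421.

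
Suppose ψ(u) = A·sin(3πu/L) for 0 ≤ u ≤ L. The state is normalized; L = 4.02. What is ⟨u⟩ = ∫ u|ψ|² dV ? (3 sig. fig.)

⟨u⟩ ≈ 2.01

⟨u⟩ = ∫ u |ψ|² du over the full domain.
Using sin²θ = (1 − cos 2θ)/2, the ratio of the moment integral to the normalization integral gives ⟨u⟩ = L/2.
Putting L = 4.02 gives 2.010.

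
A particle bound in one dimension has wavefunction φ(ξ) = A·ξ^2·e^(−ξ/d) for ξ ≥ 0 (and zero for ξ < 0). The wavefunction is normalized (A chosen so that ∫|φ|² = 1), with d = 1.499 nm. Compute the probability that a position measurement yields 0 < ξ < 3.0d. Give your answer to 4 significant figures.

The probability is P = ∫ |φ|² dξ over [0, 3.0d].
Since A² = 1/(3·d^5/4), this is the region integral divided by the full normalization integral.
Substituting u = ξ/d, A² and the length scale cancel in the ratio: P = ∫_{0}^{3.0} u^4·e^(-2·u) du / ∫_{0}^{∞} u^4·e^(-2·u) du.
With ∫ u^4·e^(-2·u) du = -(u^4/2 + u^3 + 3·u^2/2 + 3·u/2 + 3/4)·e^(-2·u) + C, the region integral is 3/4 - 345·e^(-6)/4 and the full one is 3/4.
This works out to P = 0.71494.

P ≈ 0.7149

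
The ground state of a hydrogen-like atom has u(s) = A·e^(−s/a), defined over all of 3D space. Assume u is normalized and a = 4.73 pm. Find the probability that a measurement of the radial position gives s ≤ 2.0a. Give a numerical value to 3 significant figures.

With dV = 4πs²ds, the probability is ∫|u|² dV over s ≤ 2.0a.
A² is fixed by ∫₀^∞ 4πs²|u|² ds = 1, i.e. A² = (π·a^3)^(−1).
Substituting t = s/a, A², 4π and the length scale all cancel in the ratio: P = ∫_{0}^{2.0} t^2·e^(-2·t) dt / ∫_{0}^{∞} t^2·e^(-2·t) dt.
An antiderivative of t^2·e^(-2·t) is -(2·t^2 + 2·t + 1)·e^(-2·t)/4; evaluating from 0 to 2.0 gives 1/4 - 13·e^(-4)/4, while the full integral is 1/4.
Taking the ratio yields P = 0.7619.

P ≈ 0.762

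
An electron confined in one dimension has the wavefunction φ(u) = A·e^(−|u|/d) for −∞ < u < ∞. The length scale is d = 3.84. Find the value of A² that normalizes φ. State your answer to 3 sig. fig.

Normalization requires ∫|φ|² du = 1, integrated from −∞ to ∞.
With ∫₀^∞ u^0 e^(−αu) du = 0!/α^1, the integral (without the A² prefactor) comes out to d.
With d = 3.84: A² = 0.2604 and A = 0.5103.

A^2 ≈ 0.260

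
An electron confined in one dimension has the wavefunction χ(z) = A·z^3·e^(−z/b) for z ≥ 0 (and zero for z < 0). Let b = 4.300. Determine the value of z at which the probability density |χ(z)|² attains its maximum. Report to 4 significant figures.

Differentiate |χ(z)|² with respect to z and set to zero.
This gives z = 3·b.
With b = 4.300, the most probable position is 12.900.

z ≈ 12.90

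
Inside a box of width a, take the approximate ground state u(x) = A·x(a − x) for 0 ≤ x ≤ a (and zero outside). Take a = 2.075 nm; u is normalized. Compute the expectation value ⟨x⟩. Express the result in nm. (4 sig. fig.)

⟨x⟩ ≈ 1.038 nm

By definition ⟨x⟩ = ∫ x |u(x)|² dx.
The ratio of the moment integral to the normalization integral gives ⟨x⟩ = a/2.
Putting a = 2.075 gives 1.0375.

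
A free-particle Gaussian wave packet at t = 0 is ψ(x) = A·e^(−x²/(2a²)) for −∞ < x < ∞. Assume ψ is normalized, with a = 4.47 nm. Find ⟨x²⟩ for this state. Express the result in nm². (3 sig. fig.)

⟨x^2⟩ ≈ 9.99 nm^2

The expectation value is the |ψ|²-weighted average of x^2: ∫ x^2|ψ|² dx.
Using the Gaussian integral ∫_{−∞}^{∞} e^(−αx²) dx = √(π/α), the ratio of the moment integral to the normalization integral gives ⟨x²⟩ = a^2/2.
With a = 4.47, ⟨x^2⟩ = 9.990.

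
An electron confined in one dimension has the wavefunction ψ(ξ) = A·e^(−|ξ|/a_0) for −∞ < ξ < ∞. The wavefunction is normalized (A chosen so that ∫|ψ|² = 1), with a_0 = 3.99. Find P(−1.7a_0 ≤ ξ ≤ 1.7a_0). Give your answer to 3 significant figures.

P ≈ 0.967

P = ∫_{−1.7a_0}^{1.7a_0} |ψ(ξ)|² dξ.
Since A² = 1/(a_0), this is the region integral divided by the full normalization integral.
Both integrals are even about ξ = 0, so only the ξ ≥ 0 halves are needed (the factors of 2 cancel). In terms of u = ξ/a_0 (A² and the length scale cancel between numerator and denominator), P = [∫_{0}^{1.7} e^(-2·u) du] / [∫_{0}^{∞} e^(-2·u) du].
An antiderivative of e^(-2·u) is -e^(-2·u)/2; evaluating from 0 to 1.7 gives 1/2 - e^(-17/5)/2, while the full integral is 1/2.
Taking the ratio, P = 0.9666.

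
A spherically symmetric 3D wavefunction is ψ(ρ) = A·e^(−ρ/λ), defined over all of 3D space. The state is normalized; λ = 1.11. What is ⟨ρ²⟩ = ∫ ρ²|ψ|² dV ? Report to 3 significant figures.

⟨ρ^2⟩ ≈ 3.70

By definition ⟨ρ²⟩ = ∫ ρ^2 |ψ(ρ)|² 4πρ² dρ.
With ∫₀^∞ ρ^4 e^(−αρ) dρ = 4!/α^5, since the A² factors cancel between numerator and denominator, ⟨ρ²⟩ = 3·λ^2.
With λ = 1.11, ⟨ρ^2⟩ = 3.696.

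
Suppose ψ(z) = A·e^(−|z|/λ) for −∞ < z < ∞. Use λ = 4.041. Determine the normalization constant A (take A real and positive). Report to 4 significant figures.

A ≈ 0.4975

We need A² ∫|f|² dz = 1, taking the integral from −∞ to ∞.
Using ∫₀^∞ zⁿ e^(−αz) dz = n!/αⁿ⁺¹, ∫|ψ|² dz = A²·(λ).
Hence A² = 1/[λ].
Plugging in λ = 4.041 yields A = 0.49746.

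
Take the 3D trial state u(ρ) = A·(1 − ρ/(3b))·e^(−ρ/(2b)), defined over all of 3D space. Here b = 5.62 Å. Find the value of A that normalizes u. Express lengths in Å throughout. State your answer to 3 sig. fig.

The normalization condition is ∫|u|² 4πρ² dρ = 1 from 0 to ∞.
(Spherical symmetry: dV = 4πρ² dρ.)
The integral (without the A² prefactor) comes out to 8·π·b^3/3.
So A² = (8·π·b^3/3)^(−1).
Substituting b = 5.62 gives A² = 0.0006725, so A = 0.02593.

A ≈ 0.0259 Å^(-3/2)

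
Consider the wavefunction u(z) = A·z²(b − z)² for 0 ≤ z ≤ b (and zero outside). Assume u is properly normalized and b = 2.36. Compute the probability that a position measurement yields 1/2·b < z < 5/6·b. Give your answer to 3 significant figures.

P = ∫_{1/2·b}^{5/6·b} |u(z)|² dz.
With A² fixed by ∫|u|² = 1, i.e. A² = (b^9/630)^(−1), substitute and integrate.
Substituting t = z/b, A² and the length scale cancel in the ratio: P = ∫_{1/2}^{5/6} t^4·(1 - t)^4 dt / ∫_{0}^{1} t^4·(1 - t)^4 dt.
An antiderivative of t^4·(1 - t)^4 is t^5·(70·t^4 - 315·t^3 + 540·t^2 - 420·t + 126)/630; evaluating from 1/2 to 5/6 gives ≈ 0.00077944, while the full integral is 1/630.
Taking the ratio, P = 0.4910.

P ≈ 0.491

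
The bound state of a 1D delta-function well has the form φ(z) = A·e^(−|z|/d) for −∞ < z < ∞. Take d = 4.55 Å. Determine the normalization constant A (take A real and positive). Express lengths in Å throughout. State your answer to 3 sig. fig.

We need A² ∫|f|² dz = 1, taking the integral from −∞ to ∞.
Carrying out the integral gives A² · d.
So A² = (d)^(−1).
Substituting d = 4.55 gives A² = 0.2198, so A = 0.4688.

A ≈ 0.469 Å^(-1/2)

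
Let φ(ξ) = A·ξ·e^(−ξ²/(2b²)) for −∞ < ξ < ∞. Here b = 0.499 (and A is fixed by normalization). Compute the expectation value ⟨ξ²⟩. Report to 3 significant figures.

⟨ξ^2⟩ ≈ 0.374

⟨ξ²⟩ = ∫ ξ^2 |φ|² dξ over the full domain.
Evaluating both integrals, ⟨ξ²⟩ = 3·b^2/2.
With b = 0.499, ⟨ξ^2⟩ = 0.3735.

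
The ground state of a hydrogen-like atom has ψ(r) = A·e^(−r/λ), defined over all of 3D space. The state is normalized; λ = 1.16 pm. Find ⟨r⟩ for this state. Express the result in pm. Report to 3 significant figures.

⟨r⟩ ≈ 1.74 pm

⟨r⟩ = ∫ r |ψ|² 4πr² dr over the full domain.
Evaluating both integrals, ⟨r⟩ = 3·λ/2.
With λ = 1.16, ⟨r⟩ = 1.740.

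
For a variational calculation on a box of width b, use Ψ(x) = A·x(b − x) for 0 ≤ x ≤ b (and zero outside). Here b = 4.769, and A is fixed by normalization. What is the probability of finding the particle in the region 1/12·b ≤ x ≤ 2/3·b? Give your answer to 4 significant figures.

|Ψ|² is the probability density, so P = ∫_{1/12·b}^{2/3·b} |Ψ|² dx.
Since A² = 1/(b^5/30), this is the region integral divided by the full normalization integral.
In terms of u = x/b (A² and the length scale cancel between numerator and denominator), P = [∫_{1/12}^{2/3} u^2·(1 - u)^2 du] / [∫_{0}^{1} u^2·(1 - u)^2 du].
With ∫ u^2·(1 - u)^2 du = u^3·(6·u^2 - 15·u + 10)/30 + C, the region integral is ≈ 0.0261679 and the full one is 1/30.
Taking the ratio, P = 0.78504.

P ≈ 0.7850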